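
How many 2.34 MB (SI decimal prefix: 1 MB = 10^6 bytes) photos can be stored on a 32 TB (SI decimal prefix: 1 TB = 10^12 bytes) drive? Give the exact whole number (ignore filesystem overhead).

Capacity: 32 TB = 32,000,000,000,000 bytes
Per item: 2.34 MB = 2,340,000 bytes
⌊32,000,000,000,000 / 2,340,000⌋ = 13,675,213

13,675,213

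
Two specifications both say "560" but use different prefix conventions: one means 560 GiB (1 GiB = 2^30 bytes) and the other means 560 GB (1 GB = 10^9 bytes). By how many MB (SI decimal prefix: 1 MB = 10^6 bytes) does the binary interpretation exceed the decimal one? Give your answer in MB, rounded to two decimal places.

560 GiB = 560 × 1,073,741,824 = 601,295,421,440 bytes
560 GB = 560 × 1,000,000,000 = 560,000,000,000 bytes
difference = 41,295,421,440 bytes
41,295,421,440 / 1,000,000 = 41,295.42 MB

41,295.42 MB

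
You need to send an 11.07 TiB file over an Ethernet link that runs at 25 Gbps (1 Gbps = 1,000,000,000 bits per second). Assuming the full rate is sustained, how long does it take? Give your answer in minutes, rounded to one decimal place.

64.9 minutes

11.07 TiB = 12,171,593,719,480.32 bytes = 97,372,749,755,842.56 bits
25 Gbps = 25,000,000,000 bits/s
time = 97,372,749,755,842.56 / 25,000,000,000 = 3,894.91 s
3,894.91 s / 60 = 64.9 minutes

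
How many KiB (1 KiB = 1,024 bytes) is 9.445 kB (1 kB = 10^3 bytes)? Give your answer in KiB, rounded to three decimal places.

9.224 KiB

9.445 kB × 1,000 bytes/kB = 9,445 bytes
1 KiB = 1,024 bytes
9,445 / 1,024 = 9.224 KiB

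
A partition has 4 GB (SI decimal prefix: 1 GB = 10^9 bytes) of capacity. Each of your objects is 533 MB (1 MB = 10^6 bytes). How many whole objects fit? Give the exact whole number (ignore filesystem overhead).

7

Capacity: 4 GB = 4,000,000,000 bytes
Per item: 533 MB = 533,000,000 bytes
⌊4,000,000,000 / 533,000,000⌋ = 7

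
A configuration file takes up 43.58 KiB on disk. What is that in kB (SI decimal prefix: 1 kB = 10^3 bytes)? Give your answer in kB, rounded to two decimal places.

43.58 KiB × 1,024 bytes/KiB = 44,625.92 bytes
1 kB = 10^3 bytes = 1,000 bytes
44,625.92 / 1,000 = 44.63 kB

44.63 kB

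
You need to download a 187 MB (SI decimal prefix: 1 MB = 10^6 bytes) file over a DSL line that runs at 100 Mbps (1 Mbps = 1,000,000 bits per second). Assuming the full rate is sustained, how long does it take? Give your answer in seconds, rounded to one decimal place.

15.0 seconds

187 MB = 187,000,000 bytes = 1,496,000,000 bits
100 Mbps = 100,000,000 bits/s
time = 1,496,000,000 / 100,000,000 = 15.0 s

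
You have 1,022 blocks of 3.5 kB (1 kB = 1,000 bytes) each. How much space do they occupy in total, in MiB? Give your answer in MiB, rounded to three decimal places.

3.411 MiB

Total = 1,022 × 3.5 kB = 3577 kB
= 3577 × 1,000 bytes = 3,577,000 bytes
1 MiB = 1,048,576 bytes
3,577,000 / 1,048,576 = 3.411 MiB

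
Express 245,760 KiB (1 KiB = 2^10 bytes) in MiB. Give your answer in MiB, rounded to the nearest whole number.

240 MiB

245,760 KiB = 245,760 × 2^10 bytes = 251,658,240 bytes
1 MiB = 2^20 bytes = 1,048,576 bytes
251,658,240 / 1,048,576 = 240 MiB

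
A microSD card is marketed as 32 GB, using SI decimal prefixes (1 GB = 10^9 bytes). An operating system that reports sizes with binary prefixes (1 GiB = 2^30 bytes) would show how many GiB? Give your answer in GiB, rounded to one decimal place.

29.8 GiB

32 GB = 32 × 10^9 bytes = 32,000,000,000 bytes
1 GiB = 1,073,741,824 bytes
32,000,000,000 / 1,073,741,824 = 29.8 GiB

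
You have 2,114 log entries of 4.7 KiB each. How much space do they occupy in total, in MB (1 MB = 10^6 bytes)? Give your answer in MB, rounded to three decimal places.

10.174 MB

Total = 2,114 × 4.7 KiB = 9935.8 KiB
= 9935.8 × 1,024 bytes = 10,174,259.2 bytes
1 MB = 1,000,000 bytes
10,174,259.2 / 1,000,000 = 10.174 MB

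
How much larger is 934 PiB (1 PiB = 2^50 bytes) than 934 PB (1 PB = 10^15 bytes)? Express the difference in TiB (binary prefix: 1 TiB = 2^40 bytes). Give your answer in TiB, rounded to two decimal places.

934 PiB = 934 × 1,125,899,906,842,624 = 1,051,590,512,991,010,816 bytes
934 PB = 934 × 1,000,000,000,000,000 = 934,000,000,000,000,000 bytes
difference = 117,590,512,991,010,816 bytes
117,590,512,991,010,816 / 1,099,511,627,776 = 106,947.95 TiB

106,947.95 TiB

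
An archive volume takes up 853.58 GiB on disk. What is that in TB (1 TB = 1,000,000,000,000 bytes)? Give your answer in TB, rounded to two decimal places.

0.92 TB

853.58 GiB × 1,073,741,824 bytes/GiB = 916,524,546,129.92 bytes
1 TB = 10^12 bytes = 1,000,000,000,000 bytes
916,524,546,129.92 / 1,000,000,000,000 = 0.92 TB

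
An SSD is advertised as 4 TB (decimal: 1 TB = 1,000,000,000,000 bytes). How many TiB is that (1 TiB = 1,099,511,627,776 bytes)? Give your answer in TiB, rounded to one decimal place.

3.6 TiB

4 TB × 1,000,000,000,000 bytes/TB = 4,000,000,000,000 bytes
1 TiB = 1,099,511,627,776 bytes
4,000,000,000,000 / 1,099,511,627,776 = 3.6 TiB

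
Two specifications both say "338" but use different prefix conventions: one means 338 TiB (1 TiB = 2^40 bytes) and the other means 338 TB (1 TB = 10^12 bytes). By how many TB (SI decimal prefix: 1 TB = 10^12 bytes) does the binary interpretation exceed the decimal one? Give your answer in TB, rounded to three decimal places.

33.635 TB

338 TiB = 338 × 1,099,511,627,776 = 371,634,930,188,288 bytes
338 TB = 338 × 1,000,000,000,000 = 338,000,000,000,000 bytes
difference = 33,634,930,188,288 bytes
33,634,930,188,288 / 1,000,000,000,000 = 33.635 TB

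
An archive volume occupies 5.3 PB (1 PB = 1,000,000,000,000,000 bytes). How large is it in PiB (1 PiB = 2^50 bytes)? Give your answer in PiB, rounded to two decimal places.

5.3 PB = 5.3 × 10^15 bytes = 5,300,000,000,000,000 bytes
1 PiB = 2^50 bytes = 1,125,899,906,842,624 bytes
5,300,000,000,000,000 / 1,125,899,906,842,624 = 4.71 PiB

4.71 PiB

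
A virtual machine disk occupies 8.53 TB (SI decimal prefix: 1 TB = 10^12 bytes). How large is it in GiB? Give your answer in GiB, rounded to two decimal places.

8.53 TB × 1,000,000,000,000 bytes/TB = 8,530,000,000,000 bytes
1 GiB = 1,073,741,824 bytes
8,530,000,000,000 / 1,073,741,824 = 7,944.18 GiB

7,944.18 GiB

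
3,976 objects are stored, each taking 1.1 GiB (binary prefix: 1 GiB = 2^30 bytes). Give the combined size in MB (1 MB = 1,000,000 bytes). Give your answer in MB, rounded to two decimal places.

4,696,117.24 MB

Total = 3,976 × 1.1 GiB = 4373.6 GiB
= 4373.6 × 1,073,741,824 bytes = 4,696,117,241,446.4 bytes
1 MB = 1,000,000 bytes
4,696,117,241,446.4 / 1,000,000 = 4,696,117.24 MB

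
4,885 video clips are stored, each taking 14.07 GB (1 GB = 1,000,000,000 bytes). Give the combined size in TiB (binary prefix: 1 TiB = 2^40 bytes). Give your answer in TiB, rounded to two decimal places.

62.51 TiB

Total = 4,885 × 14.07 GB = 68731.95 GB
= 68731.95 × 1,000,000,000 bytes = 68,731,950,000,000 bytes
1 TiB = 1,099,511,627,776 bytes
68,731,950,000,000 / 1,099,511,627,776 = 62.51 TiB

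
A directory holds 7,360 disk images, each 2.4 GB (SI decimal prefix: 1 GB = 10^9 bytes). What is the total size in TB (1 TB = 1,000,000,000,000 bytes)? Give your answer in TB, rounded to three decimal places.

17.664 TB

Total = 7,360 × 2.4 GB = 17,664 GB
= 17,664 × 1,000,000,000 bytes = 17,664,000,000,000 bytes
1 TB = 1,000,000,000,000 bytes
17,664,000,000,000 / 1,000,000,000,000 = 17.664 TB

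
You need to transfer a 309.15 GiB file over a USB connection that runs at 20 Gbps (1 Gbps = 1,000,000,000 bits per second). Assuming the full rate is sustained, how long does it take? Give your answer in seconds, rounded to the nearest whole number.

133 seconds

309.15 GiB = 331,947,284,889.6 bytes = 2,655,578,279,116.8 bits
20 Gbps = 20,000,000,000 bits/s
time = 2,655,578,279,116.8 / 20,000,000,000 = 133 s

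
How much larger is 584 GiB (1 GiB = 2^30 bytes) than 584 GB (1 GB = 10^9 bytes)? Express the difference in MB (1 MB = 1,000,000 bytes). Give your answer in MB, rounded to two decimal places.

43,065.23 MB

584 GiB = 584 × 1,073,741,824 = 627,065,225,216 bytes
584 GB = 584 × 1,000,000,000 = 584,000,000,000 bytes
difference = 43,065,225,216 bytes
43,065,225,216 / 1,000,000 = 43,065.23 MB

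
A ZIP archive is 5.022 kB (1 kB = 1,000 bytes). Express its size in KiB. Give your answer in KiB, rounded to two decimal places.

4.90 KiB

5.022 kB × 1,000 bytes/kB = 5,022 bytes
1 KiB = 2^10 bytes = 1,024 bytes
5,022 / 1,024 = 4.90 KiB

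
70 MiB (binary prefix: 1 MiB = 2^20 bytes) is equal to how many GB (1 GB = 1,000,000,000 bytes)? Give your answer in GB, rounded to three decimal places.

0.073 GB

70 MiB = 70 × 2^20 bytes = 73,400,320 bytes
1 GB = 10^9 bytes = 1,000,000,000 bytes
73,400,320 / 1,000,000,000 = 0.073 GB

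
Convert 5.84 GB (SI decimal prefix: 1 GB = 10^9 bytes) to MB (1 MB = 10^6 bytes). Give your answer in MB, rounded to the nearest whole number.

5.84 GB = 5.84 × 10^9 bytes = 5,840,000,000 bytes
1 MB = 1,000,000 bytes
5,840,000,000 / 1,000,000 = 5,840 MB

5,840 MB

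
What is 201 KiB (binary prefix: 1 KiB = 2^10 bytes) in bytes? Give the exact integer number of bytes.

205,824 bytes

201 × 1,024 = 205,824 bytes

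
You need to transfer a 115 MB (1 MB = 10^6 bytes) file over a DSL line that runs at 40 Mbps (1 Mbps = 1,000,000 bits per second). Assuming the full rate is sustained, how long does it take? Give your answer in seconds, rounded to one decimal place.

115 MB = 115,000,000 bytes = 920,000,000 bits
40 Mbps = 40,000,000 bits/s
time = 920,000,000 / 40,000,000 = 23.0 s

23.0 seconds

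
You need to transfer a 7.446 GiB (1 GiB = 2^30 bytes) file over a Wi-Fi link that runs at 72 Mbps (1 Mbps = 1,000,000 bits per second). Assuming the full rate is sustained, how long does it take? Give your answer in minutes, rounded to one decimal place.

7.446 GiB = 7,995,081,621.504 bytes = 63,960,652,972.032 bits
72 Mbps = 72,000,000 bits/s
time = 63,960,652,972.032 / 72,000,000 = 888.34 s
888.34 s / 60 = 14.8 minutes

14.8 minutes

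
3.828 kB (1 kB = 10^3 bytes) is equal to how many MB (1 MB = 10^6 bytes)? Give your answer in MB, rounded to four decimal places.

3.828 kB × 1,000 bytes/kB = 3,828 bytes
1 MB = 10^6 bytes = 1,000,000 bytes
3,828 / 1,000,000 = 0.0038 MB

0.0038 MB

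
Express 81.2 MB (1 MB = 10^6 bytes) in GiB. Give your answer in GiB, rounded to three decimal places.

81.2 MB × 1,000,000 bytes/MB = 81,200,000 bytes
1 GiB = 2^30 bytes = 1,073,741,824 bytes
81,200,000 / 1,073,741,824 = 0.076 GiB

0.076 GiB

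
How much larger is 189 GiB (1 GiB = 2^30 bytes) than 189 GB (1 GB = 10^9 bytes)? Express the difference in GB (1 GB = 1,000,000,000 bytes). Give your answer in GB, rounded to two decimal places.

13.94 GB

189 GiB = 189 × 1,073,741,824 = 202,937,204,736 bytes
189 GB = 189 × 1,000,000,000 = 189,000,000,000 bytes
difference = 13,937,204,736 bytes
13,937,204,736 / 1,000,000,000 = 13.94 GB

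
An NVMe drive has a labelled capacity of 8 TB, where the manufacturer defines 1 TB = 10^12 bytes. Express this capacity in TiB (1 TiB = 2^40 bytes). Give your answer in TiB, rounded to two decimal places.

8 TB = 8 × 10^12 bytes = 8,000,000,000,000 bytes
1 TiB = 1,099,511,627,776 bytes
8,000,000,000,000 / 1,099,511,627,776 = 7.28 TiB

7.28 TiB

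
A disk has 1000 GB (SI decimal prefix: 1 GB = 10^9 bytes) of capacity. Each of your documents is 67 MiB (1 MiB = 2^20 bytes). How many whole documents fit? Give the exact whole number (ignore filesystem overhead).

Capacity: 1000 GB = 1,000,000,000,000 bytes
Per item: 67 MiB = 70,254,592 bytes
⌊1,000,000,000,000 / 70,254,592⌋ = 14,233

14,233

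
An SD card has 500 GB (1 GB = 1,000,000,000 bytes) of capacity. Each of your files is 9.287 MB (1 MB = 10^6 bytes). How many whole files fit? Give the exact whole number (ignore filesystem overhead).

Capacity: 500 GB = 500,000,000,000 bytes
Per item: 9.287 MB = 9,287,000 bytes
⌊500,000,000,000 / 9,287,000⌋ = 53,838

53,838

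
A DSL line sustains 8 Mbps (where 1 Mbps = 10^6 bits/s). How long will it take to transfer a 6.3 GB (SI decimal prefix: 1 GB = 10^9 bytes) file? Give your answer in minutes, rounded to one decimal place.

6.3 GB = 6,300,000,000 bytes = 50,400,000,000 bits
8 Mbps = 8,000,000 bits/s
time = 50,400,000,000 / 8,000,000 = 6,300.00 s
6,300.00 s / 60 = 105.0 minutes

105.0 minutes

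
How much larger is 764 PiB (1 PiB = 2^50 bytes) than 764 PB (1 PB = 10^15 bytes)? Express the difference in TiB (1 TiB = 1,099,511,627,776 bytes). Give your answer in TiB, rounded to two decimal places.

87,482.05 TiB

764 PiB = 764 × 1,125,899,906,842,624 = 860,187,528,827,764,736 bytes
764 PB = 764 × 1,000,000,000,000,000 = 764,000,000,000,000,000 bytes
difference = 96,187,528,827,764,736 bytes
96,187,528,827,764,736 / 1,099,511,627,776 = 87,482.05 TiB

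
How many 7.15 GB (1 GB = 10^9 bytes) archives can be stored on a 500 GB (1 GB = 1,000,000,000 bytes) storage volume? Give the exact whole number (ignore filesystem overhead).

Capacity: 500 GB = 500,000,000,000 bytes
Per item: 7.15 GB = 7,150,000,000 bytes
⌊500,000,000,000 / 7,150,000,000⌋ = 69

69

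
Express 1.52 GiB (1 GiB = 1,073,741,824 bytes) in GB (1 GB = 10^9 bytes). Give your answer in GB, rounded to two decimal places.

1.52 GiB × 1,073,741,824 bytes/GiB = 1,632,087,572.48 bytes
1 GB = 10^9 bytes = 1,000,000,000 bytes
1,632,087,572.48 / 1,000,000,000 = 1.63 GB

1.63 GB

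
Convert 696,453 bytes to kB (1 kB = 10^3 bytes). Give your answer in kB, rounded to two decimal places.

696,453 bytes given.
1 kB = 1,000 bytes
696,453 / 1,000 = 696.45 kB

696.45 kB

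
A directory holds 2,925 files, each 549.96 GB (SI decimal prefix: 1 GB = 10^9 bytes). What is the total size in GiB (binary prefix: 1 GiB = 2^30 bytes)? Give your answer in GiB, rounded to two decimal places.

1,498,156.23 GiB

Total = 2,925 × 549.96 GB = 1,608,633 GB
= 1,608,633 × 1,000,000,000 bytes = 1,608,633,000,000,000 bytes
1 GiB = 1,073,741,824 bytes
1,608,633,000,000,000 / 1,073,741,824 = 1,498,156.23 GiB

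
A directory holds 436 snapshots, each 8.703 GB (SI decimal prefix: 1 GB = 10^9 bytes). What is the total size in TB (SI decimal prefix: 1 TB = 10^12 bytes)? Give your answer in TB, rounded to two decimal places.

Total = 436 × 8.703 GB = 3794.508 GB
= 3794.508 × 1,000,000,000 bytes = 3,794,508,000,000 bytes
1 TB = 1,000,000,000,000 bytes
3,794,508,000,000 / 1,000,000,000,000 = 3.79 TB

3.79 TB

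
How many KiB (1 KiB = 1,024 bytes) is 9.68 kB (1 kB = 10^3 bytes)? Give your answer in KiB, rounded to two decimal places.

9.68 kB = 9.68 × 10^3 bytes = 9,680 bytes
1 KiB = 1,024 bytes
9,680 / 1,024 = 9.45 KiB

9.45 KiB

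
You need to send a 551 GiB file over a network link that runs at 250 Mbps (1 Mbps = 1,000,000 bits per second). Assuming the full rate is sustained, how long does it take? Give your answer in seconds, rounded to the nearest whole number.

551 GiB = 591,631,745,024 bytes = 4,733,053,960,192 bits
250 Mbps = 250,000,000 bits/s
time = 4,733,053,960,192 / 250,000,000 = 18,932 s

18,932 seconds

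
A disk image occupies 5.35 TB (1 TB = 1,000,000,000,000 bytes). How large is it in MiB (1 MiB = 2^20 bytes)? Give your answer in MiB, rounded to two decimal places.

5,102,157.59 MiB

5.35 TB = 5.35 × 10^12 bytes = 5,350,000,000,000 bytes
1 MiB = 2^20 bytes = 1,048,576 bytes
5,350,000,000,000 / 1,048,576 = 5,102,157.59 MiB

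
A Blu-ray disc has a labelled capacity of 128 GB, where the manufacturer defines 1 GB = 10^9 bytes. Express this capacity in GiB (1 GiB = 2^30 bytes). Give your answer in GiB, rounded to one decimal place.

128 GB × 1,000,000,000 bytes/GB = 128,000,000,000 bytes
1 GiB = 1,073,741,824 bytes
128,000,000,000 / 1,073,741,824 = 119.2 GiB

119.2 GiB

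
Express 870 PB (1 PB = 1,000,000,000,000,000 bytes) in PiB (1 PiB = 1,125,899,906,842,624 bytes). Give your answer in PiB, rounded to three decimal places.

772.715 PiB

870 PB = 870 × 10^15 bytes = 870,000,000,000,000,000 bytes
1 PiB = 2^50 bytes = 1,125,899,906,842,624 bytes
870,000,000,000,000,000 / 1,125,899,906,842,624 = 772.715 PiB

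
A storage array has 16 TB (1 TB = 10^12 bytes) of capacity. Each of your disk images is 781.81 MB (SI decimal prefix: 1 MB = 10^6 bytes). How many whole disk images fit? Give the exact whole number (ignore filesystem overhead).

20,465

Capacity: 16 TB = 16,000,000,000,000 bytes
Per item: 781.81 MB = 781,810,000 bytes
⌊16,000,000,000,000 / 781,810,000⌋ = 20,465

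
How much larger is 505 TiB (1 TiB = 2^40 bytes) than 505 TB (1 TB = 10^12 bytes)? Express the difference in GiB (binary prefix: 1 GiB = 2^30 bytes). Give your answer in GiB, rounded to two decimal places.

46,802.10 GiB

505 TiB = 505 × 1,099,511,627,776 = 555,253,372,026,880 bytes
505 TB = 505 × 1,000,000,000,000 = 505,000,000,000,000 bytes
difference = 50,253,372,026,880 bytes
50,253,372,026,880 / 1,073,741,824 = 46,802.10 GiB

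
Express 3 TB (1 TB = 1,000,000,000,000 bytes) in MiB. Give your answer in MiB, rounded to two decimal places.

3 TB × 1,000,000,000,000 bytes/TB = 3,000,000,000,000 bytes
1 MiB = 1,048,576 bytes
3,000,000,000,000 / 1,048,576 = 2,861,022.95 MiB

2,861,022.95 MiB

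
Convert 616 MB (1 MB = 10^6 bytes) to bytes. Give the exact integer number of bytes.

616 × 1,000,000 = 616,000,000 bytes

616,000,000 bytes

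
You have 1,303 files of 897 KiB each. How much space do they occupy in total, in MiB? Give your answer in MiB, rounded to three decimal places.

Total = 1,303 × 897 KiB = 1,168,791 KiB
= 1,168,791 × 1,024 bytes = 1,196,841,984 bytes
1 MiB = 1,048,576 bytes
1,196,841,984 / 1,048,576 = 1,141.397 MiB

1,141.397 MiB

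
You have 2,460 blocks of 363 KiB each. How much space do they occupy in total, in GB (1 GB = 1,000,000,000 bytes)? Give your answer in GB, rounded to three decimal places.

0.914 GB

Total = 2,460 × 363 KiB = 892,980 KiB
= 892,980 × 1,024 bytes = 914,411,520 bytes
1 GB = 1,000,000,000 bytes
914,411,520 / 1,000,000,000 = 0.914 GB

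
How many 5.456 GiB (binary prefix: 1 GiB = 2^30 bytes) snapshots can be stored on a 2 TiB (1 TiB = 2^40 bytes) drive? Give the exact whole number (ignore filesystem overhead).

Capacity: 2 TiB = 2,199,023,255,552 bytes
Per item: 5.456 GiB = 5,858,335,391.744 bytes
⌊2,199,023,255,552 / 5,858,335,391.744⌋ = 375

375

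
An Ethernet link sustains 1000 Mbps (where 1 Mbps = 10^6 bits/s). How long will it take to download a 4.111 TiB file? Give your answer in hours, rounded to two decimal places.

10.04 hours

4.111 TiB = 4,520,092,301,787.136 bytes = 36,160,738,414,297.088 bits
1000 Mbps = 1,000,000,000 bits/s
time = 36,160,738,414,297.088 / 1,000,000,000 = 36,160.7384 s
36,160.7384 s / 3600 = 10.04 hours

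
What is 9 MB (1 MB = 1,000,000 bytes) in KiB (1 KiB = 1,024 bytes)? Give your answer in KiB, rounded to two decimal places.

8,789.06 KiB

9 MB = 9 × 10^6 bytes = 9,000,000 bytes
1 KiB = 1,024 bytes
9,000,000 / 1,024 = 8,789.06 KiB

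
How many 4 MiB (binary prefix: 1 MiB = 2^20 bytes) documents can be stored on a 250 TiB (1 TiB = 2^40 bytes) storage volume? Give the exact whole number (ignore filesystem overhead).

Capacity: 250 TiB = 274,877,906,944,000 bytes
Per item: 4 MiB = 4,194,304 bytes
⌊274,877,906,944,000 / 4,194,304⌋ = 65,536,000

65,536,000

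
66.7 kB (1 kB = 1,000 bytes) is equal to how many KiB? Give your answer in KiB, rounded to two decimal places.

66.7 kB = 66.7 × 10^3 bytes = 66,700 bytes
1 KiB = 1,024 bytes
66,700 / 1,024 = 65.14 KiB

65.14 KiB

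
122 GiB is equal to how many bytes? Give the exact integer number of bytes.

130,996,502,528 bytes

122 × 1,073,741,824 = 130,996,502,528 bytes  (1 GiB = 2^30 bytes)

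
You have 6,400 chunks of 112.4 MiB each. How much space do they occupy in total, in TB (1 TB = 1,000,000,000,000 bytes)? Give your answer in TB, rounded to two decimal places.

0.75 TB

Total = 6,400 × 112.4 MiB = 719,360 MiB
= 719,360 × 1,048,576 bytes = 754,303,631,360 bytes
1 TB = 1,000,000,000,000 bytes
754,303,631,360 / 1,000,000,000,000 = 0.75 TB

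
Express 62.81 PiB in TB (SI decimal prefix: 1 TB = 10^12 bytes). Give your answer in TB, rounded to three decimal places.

70,717.773 TB

62.81 PiB = 62.81 × 2^50 bytes = 70,717,773,148,785,213.44 bytes
1 TB = 1,000,000,000,000 bytes
70,717,773,148,785,213.44 / 1,000,000,000,000 = 70,717.773 TB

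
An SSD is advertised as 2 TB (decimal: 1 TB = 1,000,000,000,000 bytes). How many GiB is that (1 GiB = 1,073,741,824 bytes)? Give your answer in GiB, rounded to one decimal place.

2 TB = 2 × 10^12 bytes = 2,000,000,000,000 bytes
1 GiB = 1,073,741,824 bytes
2,000,000,000,000 / 1,073,741,824 = 1,862.6 GiB

1,862.6 GiB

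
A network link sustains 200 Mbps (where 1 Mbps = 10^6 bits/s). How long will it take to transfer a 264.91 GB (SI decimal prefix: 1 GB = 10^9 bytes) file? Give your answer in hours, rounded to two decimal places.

2.94 hours

264.91 GB = 264,910,000,000 bytes = 2,119,280,000,000 bits
200 Mbps = 200,000,000 bits/s
time = 2,119,280,000,000 / 200,000,000 = 10,596.4000 s
10,596.4000 s / 3600 = 2.94 hours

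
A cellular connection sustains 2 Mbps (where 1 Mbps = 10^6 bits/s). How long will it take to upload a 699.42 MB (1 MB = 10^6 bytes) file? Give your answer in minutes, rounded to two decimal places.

46.63 minutes

699.42 MB = 699,420,000 bytes = 5,595,360,000 bits
2 Mbps = 2,000,000 bits/s
time = 5,595,360,000 / 2,000,000 = 2,797.680 s
2,797.680 s / 60 = 46.63 minutes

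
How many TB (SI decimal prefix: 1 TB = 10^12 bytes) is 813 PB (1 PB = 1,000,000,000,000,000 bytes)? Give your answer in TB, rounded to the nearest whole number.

813,000 TB

813 PB = 813 × 10^15 bytes = 813,000,000,000,000,000 bytes
1 TB = 1,000,000,000,000 bytes
813,000,000,000,000,000 / 1,000,000,000,000 = 813,000 TB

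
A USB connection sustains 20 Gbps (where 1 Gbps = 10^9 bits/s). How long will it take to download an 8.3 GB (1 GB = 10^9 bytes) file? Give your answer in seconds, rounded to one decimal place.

3.3 seconds

8.3 GB = 8,300,000,000 bytes = 66,400,000,000 bits
20 Gbps = 20,000,000,000 bits/s
time = 66,400,000,000 / 20,000,000,000 = 3.3 s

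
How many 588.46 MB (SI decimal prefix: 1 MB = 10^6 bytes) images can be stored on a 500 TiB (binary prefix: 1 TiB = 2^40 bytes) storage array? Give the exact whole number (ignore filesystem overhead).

Capacity: 500 TiB = 549,755,813,888,000 bytes
Per item: 588.46 MB = 588,460,000 bytes
⌊549,755,813,888,000 / 588,460,000⌋ = 934,228

934,228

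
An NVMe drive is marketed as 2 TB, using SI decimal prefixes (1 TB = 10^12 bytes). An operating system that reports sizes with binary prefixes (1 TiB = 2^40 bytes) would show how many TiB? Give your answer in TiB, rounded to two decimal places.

1.82 TiB

2 TB × 1,000,000,000,000 bytes/TB = 2,000,000,000,000 bytes
1 TiB = 2^40 bytes = 1,099,511,627,776 bytes
2,000,000,000,000 / 1,099,511,627,776 = 1.82 TiB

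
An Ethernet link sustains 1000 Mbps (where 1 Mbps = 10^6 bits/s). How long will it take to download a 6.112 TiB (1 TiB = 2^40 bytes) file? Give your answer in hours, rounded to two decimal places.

14.93 hours

6.112 TiB = 6,720,215,068,966.912 bytes = 53,761,720,551,735.296 bits
1000 Mbps = 1,000,000,000 bits/s
time = 53,761,720,551,735.296 / 1,000,000,000 = 53,761.7206 s
53,761.7206 s / 3600 = 14.93 hours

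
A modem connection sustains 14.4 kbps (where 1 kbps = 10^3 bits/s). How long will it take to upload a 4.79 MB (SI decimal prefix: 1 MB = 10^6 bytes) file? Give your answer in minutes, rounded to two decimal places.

4.79 MB = 4,790,000 bytes = 38,320,000 bits
14.4 kbps = 14,400 bits/s
time = 38,320,000 / 14,400 = 2,661.111 s
2,661.111 s / 60 = 44.35 minutes

44.35 minutes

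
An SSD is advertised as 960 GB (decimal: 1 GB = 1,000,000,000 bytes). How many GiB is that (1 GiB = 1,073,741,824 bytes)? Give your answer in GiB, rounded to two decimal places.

894.07 GiB

960 GB = 960 × 10^9 bytes = 960,000,000,000 bytes
1 GiB = 1,073,741,824 bytes
960,000,000,000 / 1,073,741,824 = 894.07 GiB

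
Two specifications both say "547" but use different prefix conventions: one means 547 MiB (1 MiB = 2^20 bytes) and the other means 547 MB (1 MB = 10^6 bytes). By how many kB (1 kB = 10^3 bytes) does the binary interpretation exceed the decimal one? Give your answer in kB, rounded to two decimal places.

26,571.07 kB

547 MiB = 547 × 1,048,576 = 573,571,072 bytes
547 MB = 547 × 1,000,000 = 547,000,000 bytes
difference = 26,571,072 bytes
26,571,072 / 1,000 = 26,571.07 kB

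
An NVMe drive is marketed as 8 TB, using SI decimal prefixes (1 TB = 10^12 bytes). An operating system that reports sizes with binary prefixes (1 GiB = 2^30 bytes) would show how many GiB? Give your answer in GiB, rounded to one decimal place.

8 TB = 8 × 10^12 bytes = 8,000,000,000,000 bytes
1 GiB = 1,073,741,824 bytes
8,000,000,000,000 / 1,073,741,824 = 7,450.6 GiB

7,450.6 GiB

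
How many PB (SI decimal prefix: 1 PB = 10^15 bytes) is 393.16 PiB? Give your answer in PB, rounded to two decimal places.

442.66 PB

393.16 PiB = 393.16 × 2^50 bytes = 442,658,807,374,246,051.84 bytes
1 PB = 10^15 bytes = 1,000,000,000,000,000 bytes
442,658,807,374,246,051.84 / 1,000,000,000,000,000 = 442.66 PB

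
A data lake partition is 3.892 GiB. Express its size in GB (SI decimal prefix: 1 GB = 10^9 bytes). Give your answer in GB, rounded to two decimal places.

4.18 GB

3.892 GiB × 1,073,741,824 bytes/GiB = 4,179,003,179.008 bytes
1 GB = 1,000,000,000 bytes
4,179,003,179.008 / 1,000,000,000 = 4.18 GB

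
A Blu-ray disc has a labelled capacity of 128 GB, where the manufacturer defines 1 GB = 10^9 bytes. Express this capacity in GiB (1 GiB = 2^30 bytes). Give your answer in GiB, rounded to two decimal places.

119.21 GiB

128 GB × 1,000,000,000 bytes/GB = 128,000,000,000 bytes
1 GiB = 1,073,741,824 bytes
128,000,000,000 / 1,073,741,824 = 119.21 GiB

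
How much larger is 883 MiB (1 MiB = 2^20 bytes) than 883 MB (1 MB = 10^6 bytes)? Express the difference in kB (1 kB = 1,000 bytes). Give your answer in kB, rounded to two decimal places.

883 MiB = 883 × 1,048,576 = 925,892,608 bytes
883 MB = 883 × 1,000,000 = 883,000,000 bytes
difference = 42,892,608 bytes
42,892,608 / 1,000 = 42,892.61 kB

42,892.61 kB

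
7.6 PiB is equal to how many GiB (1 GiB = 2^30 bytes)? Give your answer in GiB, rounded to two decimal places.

7,969,177.60 GiB

7.6 PiB × 1,125,899,906,842,624 bytes/PiB = 8,556,839,292,003,942.4 bytes
1 GiB = 2^30 bytes = 1,073,741,824 bytes
8,556,839,292,003,942.4 / 1,073,741,824 = 7,969,177.60 GiB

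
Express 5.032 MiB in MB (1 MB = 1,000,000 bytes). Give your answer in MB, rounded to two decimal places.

5.28 MB

5.032 MiB = 5.032 × 2^20 bytes = 5,276,434.432 bytes
1 MB = 1,000,000 bytes
5,276,434.432 / 1,000,000 = 5.28 MB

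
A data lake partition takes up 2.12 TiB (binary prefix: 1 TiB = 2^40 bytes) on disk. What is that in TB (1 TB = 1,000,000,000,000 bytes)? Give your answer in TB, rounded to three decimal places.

2.12 TiB = 2.12 × 2^40 bytes = 2,330,964,650,885.12 bytes
1 TB = 10^12 bytes = 1,000,000,000,000 bytes
2,330,964,650,885.12 / 1,000,000,000,000 = 2.331 TB

2.331 TB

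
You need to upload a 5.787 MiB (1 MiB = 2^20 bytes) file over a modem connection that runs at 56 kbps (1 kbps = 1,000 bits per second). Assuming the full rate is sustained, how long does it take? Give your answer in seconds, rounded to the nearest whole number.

867 seconds

5.787 MiB = 6,068,109.312 bytes = 48,544,874.496 bits
56 kbps = 56,000 bits/s
time = 48,544,874.496 / 56,000 = 867 s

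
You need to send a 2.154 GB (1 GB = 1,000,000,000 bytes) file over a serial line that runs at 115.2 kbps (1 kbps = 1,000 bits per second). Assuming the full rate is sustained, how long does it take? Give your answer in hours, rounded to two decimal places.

2.154 GB = 2,154,000,000 bytes = 17,232,000,000 bits
115.2 kbps = 115,200 bits/s
time = 17,232,000,000 / 115,200 = 149,583.3333 s
149,583.3333 s / 3600 = 41.55 hours

41.55 hours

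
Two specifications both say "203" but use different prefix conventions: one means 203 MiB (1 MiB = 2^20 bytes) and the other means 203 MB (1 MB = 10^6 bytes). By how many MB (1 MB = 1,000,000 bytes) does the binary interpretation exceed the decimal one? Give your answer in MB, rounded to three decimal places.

9.861 MB

203 MiB = 203 × 1,048,576 = 212,860,928 bytes
203 MB = 203 × 1,000,000 = 203,000,000 bytes
difference = 9,860,928 bytes
9,860,928 / 1,000,000 = 9.861 MB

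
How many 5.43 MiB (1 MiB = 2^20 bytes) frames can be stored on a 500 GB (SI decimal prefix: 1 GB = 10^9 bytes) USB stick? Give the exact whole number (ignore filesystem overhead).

87,815

Capacity: 500 GB = 500,000,000,000 bytes
Per item: 5.43 MiB = 5,693,767.68 bytes
⌊500,000,000,000 / 5,693,767.68⌋ = 87,815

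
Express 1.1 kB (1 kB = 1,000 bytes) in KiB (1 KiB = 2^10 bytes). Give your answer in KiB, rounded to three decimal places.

1.1 kB × 1,000 bytes/kB = 1,100 bytes
1 KiB = 1,024 bytes
1,100 / 1,024 = 1.074 KiB

1.074 KiB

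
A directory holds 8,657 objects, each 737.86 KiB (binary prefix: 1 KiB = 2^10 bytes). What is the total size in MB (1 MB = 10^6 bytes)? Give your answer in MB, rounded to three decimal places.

Total = 8,657 × 737.86 KiB = 6387654.02 KiB
= 6387654.02 × 1,024 bytes = 6,540,957,716.48 bytes
1 MB = 1,000,000 bytes
6,540,957,716.48 / 1,000,000 = 6,540.958 MB

6,540.958 MB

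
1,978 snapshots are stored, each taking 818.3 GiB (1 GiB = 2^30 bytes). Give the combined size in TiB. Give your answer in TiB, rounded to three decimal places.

Total = 1,978 × 818.3 GiB = 1618597.4 GiB
= 1618597.4 × 1,073,741,824 bytes = 1,737,955,724,597,657.6 bytes
1 TiB = 1,099,511,627,776 bytes
1,737,955,724,597,657.6 / 1,099,511,627,776 = 1,580.662 TiB

1,580.662 TiB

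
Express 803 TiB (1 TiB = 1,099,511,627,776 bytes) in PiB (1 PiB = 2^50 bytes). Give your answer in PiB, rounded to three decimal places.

0.784 PiB

803 TiB × 1,099,511,627,776 bytes/TiB = 882,907,837,104,128 bytes
1 PiB = 2^50 bytes = 1,125,899,906,842,624 bytes
882,907,837,104,128 / 1,125,899,906,842,624 = 0.784 PiB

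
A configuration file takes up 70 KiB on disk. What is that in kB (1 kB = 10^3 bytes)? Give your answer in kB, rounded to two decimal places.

70 KiB = 70 × 2^10 bytes = 71,680 bytes
1 kB = 10^3 bytes = 1,000 bytes
71,680 / 1,000 = 71.68 kB

71.68 kB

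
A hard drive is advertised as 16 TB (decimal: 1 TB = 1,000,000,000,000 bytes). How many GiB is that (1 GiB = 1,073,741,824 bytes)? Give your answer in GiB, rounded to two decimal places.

14,901.16 GiB

16 TB × 1,000,000,000,000 bytes/TB = 16,000,000,000,000 bytes
1 GiB = 1,073,741,824 bytes
16,000,000,000,000 / 1,073,741,824 = 14,901.16 GiB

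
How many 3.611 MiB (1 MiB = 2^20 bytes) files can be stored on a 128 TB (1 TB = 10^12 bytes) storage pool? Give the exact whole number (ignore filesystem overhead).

33,805,126

Capacity: 128 TB = 128,000,000,000,000 bytes
Per item: 3.611 MiB = 3,786,407.936 bytes
⌊128,000,000,000,000 / 3,786,407.936⌋ = 33,805,126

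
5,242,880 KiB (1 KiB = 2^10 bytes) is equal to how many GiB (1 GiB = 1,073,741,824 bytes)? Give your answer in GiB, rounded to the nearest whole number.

5 GiB

5,242,880 KiB = 5,242,880 × 2^10 bytes = 5,368,709,120 bytes
1 GiB = 2^30 bytes = 1,073,741,824 bytes
5,368,709,120 / 1,073,741,824 = 5 GiB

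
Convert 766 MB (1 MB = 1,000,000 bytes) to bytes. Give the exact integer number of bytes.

766,000,000 bytes

766 × 1,000,000 = 766,000,000 bytes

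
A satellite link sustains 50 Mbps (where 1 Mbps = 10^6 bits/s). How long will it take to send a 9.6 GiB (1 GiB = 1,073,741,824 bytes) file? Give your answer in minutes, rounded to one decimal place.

9.6 GiB = 10,307,921,510.4 bytes = 82,463,372,083.2 bits
50 Mbps = 50,000,000 bits/s
time = 82,463,372,083.2 / 50,000,000 = 1,649.27 s
1,649.27 s / 60 = 27.5 minutes

27.5 minutes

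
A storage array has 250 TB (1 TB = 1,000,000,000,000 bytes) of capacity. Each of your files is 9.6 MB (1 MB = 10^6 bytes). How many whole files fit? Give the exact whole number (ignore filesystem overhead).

26,041,666

Capacity: 250 TB = 250,000,000,000,000 bytes
Per item: 9.6 MB = 9,600,000 bytes
⌊250,000,000,000,000 / 9,600,000⌋ = 26,041,666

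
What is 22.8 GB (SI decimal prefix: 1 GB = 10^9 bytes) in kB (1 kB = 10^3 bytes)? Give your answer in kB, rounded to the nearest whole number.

22,800,000 kB

22.8 GB × 1,000,000,000 bytes/GB = 22,800,000,000 bytes
1 kB = 10^3 bytes = 1,000 bytes
22,800,000,000 / 1,000 = 22,800,000 kB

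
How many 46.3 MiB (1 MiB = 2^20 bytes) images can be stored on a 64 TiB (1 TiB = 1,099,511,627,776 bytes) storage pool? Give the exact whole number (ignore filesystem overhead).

Capacity: 64 TiB = 70,368,744,177,664 bytes
Per item: 46.3 MiB = 48,549,068.8 bytes
⌊70,368,744,177,664 / 48,549,068.8⌋ = 1,449,435

1,449,435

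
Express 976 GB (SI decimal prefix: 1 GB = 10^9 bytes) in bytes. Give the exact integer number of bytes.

976 × 1,000,000,000 = 976,000,000,000 bytes  (1 GB = 10^9 bytes)

976,000,000,000 bytes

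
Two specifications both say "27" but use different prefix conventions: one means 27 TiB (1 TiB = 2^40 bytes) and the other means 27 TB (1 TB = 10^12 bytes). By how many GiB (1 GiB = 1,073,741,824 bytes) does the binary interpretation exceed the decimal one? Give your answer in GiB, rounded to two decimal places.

27 TiB = 27 × 1,099,511,627,776 = 29,686,813,949,952 bytes
27 TB = 27 × 1,000,000,000,000 = 27,000,000,000,000 bytes
difference = 2,686,813,949,952 bytes
2,686,813,949,952 / 1,073,741,824 = 2,502.29 GiB

2,502.29 GiB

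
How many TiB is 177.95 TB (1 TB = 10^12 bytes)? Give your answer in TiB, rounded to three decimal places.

161.845 TiB

177.95 TB = 177.95 × 10^12 bytes = 177,950,000,000,000 bytes
1 TiB = 1,099,511,627,776 bytes
177,950,000,000,000 / 1,099,511,627,776 = 161.845 TiB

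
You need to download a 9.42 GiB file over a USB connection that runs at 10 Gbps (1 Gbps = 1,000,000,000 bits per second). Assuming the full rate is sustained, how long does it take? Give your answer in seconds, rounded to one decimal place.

9.42 GiB = 10,114,647,982.08 bytes = 80,917,183,856.64 bits
10 Gbps = 10,000,000,000 bits/s
time = 80,917,183,856.64 / 10,000,000,000 = 8.1 s

8.1 seconds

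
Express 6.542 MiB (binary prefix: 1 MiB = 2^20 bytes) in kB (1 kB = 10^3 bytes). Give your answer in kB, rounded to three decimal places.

6.542 MiB × 1,048,576 bytes/MiB = 6,859,784.192 bytes
1 kB = 10^3 bytes = 1,000 bytes
6,859,784.192 / 1,000 = 6,859.784 kB

6,859.784 kB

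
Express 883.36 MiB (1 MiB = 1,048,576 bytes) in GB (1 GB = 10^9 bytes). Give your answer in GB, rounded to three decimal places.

0.926 GB

883.36 MiB = 883.36 × 2^20 bytes = 926,270,095.36 bytes
1 GB = 1,000,000,000 bytes
926,270,095.36 / 1,000,000,000 = 0.926 GB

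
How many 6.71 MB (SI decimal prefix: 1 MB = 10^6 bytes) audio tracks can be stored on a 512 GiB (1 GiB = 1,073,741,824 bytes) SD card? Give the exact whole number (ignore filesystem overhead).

81,930

Capacity: 512 GiB = 549,755,813,888 bytes
Per item: 6.71 MB = 6,710,000 bytes
⌊549,755,813,888 / 6,710,000⌋ = 81,930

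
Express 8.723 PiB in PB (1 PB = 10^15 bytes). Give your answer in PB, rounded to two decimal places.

9.82 PB

8.723 PiB = 8.723 × 2^50 bytes = 9,821,224,887,388,209.152 bytes
1 PB = 1,000,000,000,000,000 bytes
9,821,224,887,388,209.152 / 1,000,000,000,000,000 = 9.82 PB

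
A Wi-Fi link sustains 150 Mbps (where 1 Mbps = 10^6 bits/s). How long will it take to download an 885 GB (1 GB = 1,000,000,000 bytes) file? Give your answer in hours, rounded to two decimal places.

885 GB = 885,000,000,000 bytes = 7,080,000,000,000 bits
150 Mbps = 150,000,000 bits/s
time = 7,080,000,000,000 / 150,000,000 = 47,200.0000 s
47,200.0000 s / 3600 = 13.11 hours

13.11 hours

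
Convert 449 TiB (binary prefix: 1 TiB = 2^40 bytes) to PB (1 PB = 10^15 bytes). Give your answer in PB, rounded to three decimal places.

0.494 PB

449 TiB × 1,099,511,627,776 bytes/TiB = 493,680,720,871,424 bytes
1 PB = 10^15 bytes = 1,000,000,000,000,000 bytes
493,680,720,871,424 / 1,000,000,000,000,000 = 0.494 PB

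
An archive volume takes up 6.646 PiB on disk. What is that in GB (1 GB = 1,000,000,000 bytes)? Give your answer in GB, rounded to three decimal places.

7,482,730.781 GB

6.646 PiB × 1,125,899,906,842,624 bytes/PiB = 7,482,730,780,876,079.104 bytes
1 GB = 10^9 bytes = 1,000,000,000 bytes
7,482,730,780,876,079.104 / 1,000,000,000 = 7,482,730.781 GB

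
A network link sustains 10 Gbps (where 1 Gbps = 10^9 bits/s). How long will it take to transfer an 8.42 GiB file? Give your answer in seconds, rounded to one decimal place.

8.42 GiB = 9,040,906,158.08 bytes = 72,327,249,264.64 bits
10 Gbps = 10,000,000,000 bits/s
time = 72,327,249,264.64 / 10,000,000,000 = 7.2 s

7.2 seconds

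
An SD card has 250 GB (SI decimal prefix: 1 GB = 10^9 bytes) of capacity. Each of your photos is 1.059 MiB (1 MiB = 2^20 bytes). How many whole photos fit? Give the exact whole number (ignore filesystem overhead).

Capacity: 250 GB = 250,000,000,000 bytes
Per item: 1.059 MiB = 1,110,441.984 bytes
⌊250,000,000,000 / 1,110,441.984⌋ = 225,135

225,135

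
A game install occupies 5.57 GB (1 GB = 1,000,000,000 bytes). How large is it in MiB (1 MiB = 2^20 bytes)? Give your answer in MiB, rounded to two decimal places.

5.57 GB = 5.57 × 10^9 bytes = 5,570,000,000 bytes
1 MiB = 1,048,576 bytes
5,570,000,000 / 1,048,576 = 5,311.97 MiB

5,311.97 MiB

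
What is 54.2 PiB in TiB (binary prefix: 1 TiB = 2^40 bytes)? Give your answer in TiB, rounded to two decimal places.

54.2 PiB = 54.2 × 2^50 bytes = 61,023,774,950,870,220.8 bytes
1 TiB = 1,099,511,627,776 bytes
61,023,774,950,870,220.8 / 1,099,511,627,776 = 55,500.80 TiB

55,500.80 TiB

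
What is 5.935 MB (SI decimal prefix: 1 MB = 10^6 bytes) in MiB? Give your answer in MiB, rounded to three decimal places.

5.935 MB = 5.935 × 10^6 bytes = 5,935,000 bytes
1 MiB = 1,048,576 bytes
5,935,000 / 1,048,576 = 5.660 MiB

5.660 MiB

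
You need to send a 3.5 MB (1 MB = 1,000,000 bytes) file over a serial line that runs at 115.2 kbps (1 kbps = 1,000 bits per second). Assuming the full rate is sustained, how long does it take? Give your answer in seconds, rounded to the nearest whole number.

3.5 MB = 3,500,000 bytes = 28,000,000 bits
115.2 kbps = 115,200 bits/s
time = 28,000,000 / 115,200 = 243 s

243 seconds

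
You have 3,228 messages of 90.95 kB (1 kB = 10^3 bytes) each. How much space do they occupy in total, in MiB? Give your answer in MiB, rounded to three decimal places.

Total = 3,228 × 90.95 kB = 293586.6 kB
= 293586.6 × 1,000 bytes = 293,586,600 bytes
1 MiB = 1,048,576 bytes
293,586,600 / 1,048,576 = 279.986 MiB

279.986 MiB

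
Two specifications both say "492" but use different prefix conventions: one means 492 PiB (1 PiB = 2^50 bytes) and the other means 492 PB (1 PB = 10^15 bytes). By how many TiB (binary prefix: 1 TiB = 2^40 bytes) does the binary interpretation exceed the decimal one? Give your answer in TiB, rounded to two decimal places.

56,336.61 TiB

492 PiB = 492 × 1,125,899,906,842,624 = 553,942,754,166,571,008 bytes
492 PB = 492 × 1,000,000,000,000,000 = 492,000,000,000,000,000 bytes
difference = 61,942,754,166,571,008 bytes
61,942,754,166,571,008 / 1,099,511,627,776 = 56,336.61 TiB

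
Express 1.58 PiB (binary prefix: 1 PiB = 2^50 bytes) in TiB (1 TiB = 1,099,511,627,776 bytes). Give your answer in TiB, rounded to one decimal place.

1,617.9 TiB

1.58 PiB = 1.58 × 2^50 bytes = 1,778,921,852,811,345.92 bytes
1 TiB = 2^40 bytes = 1,099,511,627,776 bytes
1,778,921,852,811,345.92 / 1,099,511,627,776 = 1,617.9 TiB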